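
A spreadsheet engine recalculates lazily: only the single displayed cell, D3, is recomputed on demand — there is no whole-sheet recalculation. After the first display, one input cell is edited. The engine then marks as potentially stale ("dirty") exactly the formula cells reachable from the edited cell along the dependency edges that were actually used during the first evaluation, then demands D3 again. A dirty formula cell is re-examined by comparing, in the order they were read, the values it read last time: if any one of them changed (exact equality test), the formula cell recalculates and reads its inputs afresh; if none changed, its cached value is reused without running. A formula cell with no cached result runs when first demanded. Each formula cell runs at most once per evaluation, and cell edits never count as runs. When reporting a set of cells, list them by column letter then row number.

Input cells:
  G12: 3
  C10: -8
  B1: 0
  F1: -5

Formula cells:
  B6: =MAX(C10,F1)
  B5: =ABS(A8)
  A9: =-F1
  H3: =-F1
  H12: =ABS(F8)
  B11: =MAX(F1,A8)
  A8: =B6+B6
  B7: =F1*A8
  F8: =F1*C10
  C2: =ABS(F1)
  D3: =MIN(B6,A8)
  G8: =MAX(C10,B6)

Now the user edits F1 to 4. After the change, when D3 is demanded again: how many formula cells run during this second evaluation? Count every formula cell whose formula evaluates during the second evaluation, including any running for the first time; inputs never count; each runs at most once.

First evaluation (everything demanded from the output):
  B6 = MAX(-8, -5) = -5
  A8 = -5 + -5 = -10
  D3 = MIN(-5, -10) = -10

Propagation after the edit:
  B6: runs — F1 -5->4; result 4.
  A8: runs — B6 -5->4; B6 -5->4; result 8.
  D3: runs — B6 -5->4; A8 -10->8; result 4.

Formula cells that run: A8, B6, D3 — 3 in total.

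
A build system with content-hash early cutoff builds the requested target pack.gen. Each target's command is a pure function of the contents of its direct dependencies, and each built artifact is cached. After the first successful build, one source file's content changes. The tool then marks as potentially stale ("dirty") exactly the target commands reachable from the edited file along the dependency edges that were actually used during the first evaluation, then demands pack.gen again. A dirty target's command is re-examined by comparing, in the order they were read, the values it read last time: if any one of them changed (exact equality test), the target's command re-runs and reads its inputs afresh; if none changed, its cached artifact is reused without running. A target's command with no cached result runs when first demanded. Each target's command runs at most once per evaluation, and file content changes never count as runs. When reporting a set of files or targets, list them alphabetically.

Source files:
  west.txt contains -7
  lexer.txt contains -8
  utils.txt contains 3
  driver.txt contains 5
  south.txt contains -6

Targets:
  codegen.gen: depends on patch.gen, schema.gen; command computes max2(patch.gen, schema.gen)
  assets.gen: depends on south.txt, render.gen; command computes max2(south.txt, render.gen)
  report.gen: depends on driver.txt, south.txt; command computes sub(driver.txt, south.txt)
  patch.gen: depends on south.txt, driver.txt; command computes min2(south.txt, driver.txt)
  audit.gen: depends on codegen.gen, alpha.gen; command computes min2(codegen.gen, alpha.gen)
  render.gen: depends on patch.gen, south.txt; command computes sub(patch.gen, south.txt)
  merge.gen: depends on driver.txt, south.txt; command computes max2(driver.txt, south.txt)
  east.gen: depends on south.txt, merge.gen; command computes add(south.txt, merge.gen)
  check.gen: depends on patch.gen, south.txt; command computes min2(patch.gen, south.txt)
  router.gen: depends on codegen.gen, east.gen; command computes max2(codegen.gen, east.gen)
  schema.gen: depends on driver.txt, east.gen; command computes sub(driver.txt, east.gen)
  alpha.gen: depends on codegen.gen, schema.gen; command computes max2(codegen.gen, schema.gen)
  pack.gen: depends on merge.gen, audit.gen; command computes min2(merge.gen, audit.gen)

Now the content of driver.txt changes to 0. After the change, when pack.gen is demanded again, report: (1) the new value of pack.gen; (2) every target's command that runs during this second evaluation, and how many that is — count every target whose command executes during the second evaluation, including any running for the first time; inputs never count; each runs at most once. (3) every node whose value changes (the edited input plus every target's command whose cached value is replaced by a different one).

First evaluation (everything demanded from the output):
  merge.gen = max2(5, -6) = 5
  east.gen = add(-6, 5) = -1
  patch.gen = min2(-6, 5) = -6
  schema.gen = sub(5, -1) = 6
  codegen.gen = max2(-6, 6) = 6
  alpha.gen = max2(6, 6) = 6
  audit.gen = min2(6, 6) = 6
  pack.gen = min2(5, 6) = 5

Propagation after the edit:
  merge.gen: runs — driver.txt 5->0; result 0.
  east.gen: runs — merge.gen 5->0; result -6.
  patch.gen: runs — driver.txt 5->0; result -6 (same value as before).
  schema.gen: runs — driver.txt 5->0; east.gen -1->-6; result 6 (same value as before).
  codegen.gen: checked — values it read are unchanged (patch.gen unchanged, schema.gen unchanged); reused cached 6 without running.
  alpha.gen: checked — values it read are unchanged (codegen.gen unchanged, schema.gen unchanged); reused cached 6 without running.
  audit.gen: checked — values it read are unchanged (codegen.gen unchanged, alpha.gen unchanged); reused cached 6 without running.
  pack.gen: runs — merge.gen 5->0; result 0.

Key observation: the cutoff stops propagation at codegen.gen — its inputs' values are unchanged, so it reuses its cache.

New value of pack.gen: 0.
Target commands that run: east.gen, merge.gen, pack.gen, patch.gen, schema.gen — 5 in total.
Values that change: driver.txt, east.gen, merge.gen, pack.gen.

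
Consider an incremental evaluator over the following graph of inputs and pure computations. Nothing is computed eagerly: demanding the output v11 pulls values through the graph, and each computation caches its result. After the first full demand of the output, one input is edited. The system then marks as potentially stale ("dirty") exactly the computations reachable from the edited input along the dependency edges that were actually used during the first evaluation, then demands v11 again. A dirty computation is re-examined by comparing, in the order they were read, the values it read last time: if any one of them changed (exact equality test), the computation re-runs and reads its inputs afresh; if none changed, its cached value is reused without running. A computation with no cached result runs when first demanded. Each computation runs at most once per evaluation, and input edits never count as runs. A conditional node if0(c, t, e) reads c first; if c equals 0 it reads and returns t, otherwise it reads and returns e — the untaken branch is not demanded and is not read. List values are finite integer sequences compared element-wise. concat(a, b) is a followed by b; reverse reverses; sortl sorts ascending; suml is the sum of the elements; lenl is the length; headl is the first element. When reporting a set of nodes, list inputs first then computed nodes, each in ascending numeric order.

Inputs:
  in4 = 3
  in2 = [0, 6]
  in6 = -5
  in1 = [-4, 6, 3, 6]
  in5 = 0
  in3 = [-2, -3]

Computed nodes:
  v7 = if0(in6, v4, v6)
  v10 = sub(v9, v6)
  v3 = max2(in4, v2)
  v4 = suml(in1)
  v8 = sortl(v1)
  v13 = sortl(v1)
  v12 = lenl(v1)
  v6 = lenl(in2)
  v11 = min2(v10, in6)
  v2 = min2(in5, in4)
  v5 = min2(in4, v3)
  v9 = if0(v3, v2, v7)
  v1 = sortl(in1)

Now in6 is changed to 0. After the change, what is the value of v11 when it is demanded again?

Initial pass — values computed on the first demand:
  v2 = min2(0, 3) = 0
  v3 = max2(3, 0) = 3
  v6 = lenl([0, 6]) = 2
  v7 = if0(in6=-5 -> else branch v6) = 2
  v9 = if0(v3=3 -> else branch v7) = 2
  v10 = sub(2, 2) = 0
  v11 = min2(0, -5) = -5

Second demand — change propagation:
  v4: newly demanded (no cache) — executes and yields 11.
  v7: re-runs because in6 -5->0; new result 11.
  v9: re-runs because v7 2->11; new result 11.
  v10: re-runs because v9 2->11; new result 9.
  v11: re-runs because v10 0->9; in6 -5->0; new result 0.

The important point: the flipped condition pulls in fresh nodes; v4 runs for the first time.

v11 now evaluates to 0.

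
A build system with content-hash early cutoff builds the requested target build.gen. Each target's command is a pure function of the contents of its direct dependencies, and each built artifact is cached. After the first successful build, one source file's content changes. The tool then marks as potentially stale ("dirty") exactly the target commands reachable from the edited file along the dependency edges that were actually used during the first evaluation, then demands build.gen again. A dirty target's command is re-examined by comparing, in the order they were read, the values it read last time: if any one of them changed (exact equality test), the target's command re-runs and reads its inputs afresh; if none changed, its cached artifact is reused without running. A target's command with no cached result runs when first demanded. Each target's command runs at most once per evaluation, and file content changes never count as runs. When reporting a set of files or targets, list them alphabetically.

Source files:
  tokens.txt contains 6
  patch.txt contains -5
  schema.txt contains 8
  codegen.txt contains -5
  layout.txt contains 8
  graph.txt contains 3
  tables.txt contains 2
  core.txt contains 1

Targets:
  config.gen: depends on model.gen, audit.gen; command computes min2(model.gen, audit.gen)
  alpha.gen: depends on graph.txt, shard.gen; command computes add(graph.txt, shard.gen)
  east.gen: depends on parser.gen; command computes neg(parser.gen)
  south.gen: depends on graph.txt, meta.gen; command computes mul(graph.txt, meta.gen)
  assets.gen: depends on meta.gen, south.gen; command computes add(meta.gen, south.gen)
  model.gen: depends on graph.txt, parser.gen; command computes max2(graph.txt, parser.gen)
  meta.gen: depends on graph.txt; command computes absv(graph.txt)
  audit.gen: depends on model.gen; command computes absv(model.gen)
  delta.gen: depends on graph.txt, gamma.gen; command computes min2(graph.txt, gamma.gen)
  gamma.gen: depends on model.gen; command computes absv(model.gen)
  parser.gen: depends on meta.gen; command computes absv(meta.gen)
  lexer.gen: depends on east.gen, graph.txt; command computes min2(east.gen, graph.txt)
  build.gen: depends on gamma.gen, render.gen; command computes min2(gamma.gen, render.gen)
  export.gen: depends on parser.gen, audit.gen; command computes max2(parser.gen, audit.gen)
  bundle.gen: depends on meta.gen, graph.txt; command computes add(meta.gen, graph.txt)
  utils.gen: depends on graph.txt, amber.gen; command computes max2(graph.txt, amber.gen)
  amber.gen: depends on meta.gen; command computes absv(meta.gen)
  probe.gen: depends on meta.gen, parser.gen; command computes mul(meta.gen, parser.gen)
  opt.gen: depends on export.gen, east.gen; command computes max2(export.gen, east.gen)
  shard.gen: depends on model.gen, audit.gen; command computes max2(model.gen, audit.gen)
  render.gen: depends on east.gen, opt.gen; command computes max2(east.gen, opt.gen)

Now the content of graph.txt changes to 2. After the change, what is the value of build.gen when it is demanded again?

New value of build.gen: 2.

First evaluation (everything demanded from the output):
  meta.gen = absv(3) = 3
  parser.gen = absv(3) = 3
  east.gen = neg(3) = -3
  model.gen = max2(3, 3) = 3
  audit.gen = absv(3) = 3
  export.gen = max2(3, 3) = 3
  gamma.gen = absv(3) = 3
  opt.gen = max2(3, -3) = 3
  render.gen = max2(-3, 3) = 3
  build.gen = min2(3, 3) = 3

Propagation after the edit:
  meta.gen: runs — graph.txt 3->2; result 2.
  parser.gen: runs — meta.gen 3->2; result 2.
  east.gen: runs — parser.gen 3->2; result -2.
  model.gen: runs — graph.txt 3->2; parser.gen 3->2; result 2.
  audit.gen: runs — model.gen 3->2; result 2.
  export.gen: runs — parser.gen 3->2; audit.gen 3->2; result 2.
  gamma.gen: runs — model.gen 3->2; result 2.
  opt.gen: runs — export.gen 3->2; east.gen -3->-2; result 2.
  render.gen: runs — east.gen -3->-2; opt.gen 3->2; result 2.
  build.gen: runs — gamma.gen 3->2; render.gen 3->2; result 2.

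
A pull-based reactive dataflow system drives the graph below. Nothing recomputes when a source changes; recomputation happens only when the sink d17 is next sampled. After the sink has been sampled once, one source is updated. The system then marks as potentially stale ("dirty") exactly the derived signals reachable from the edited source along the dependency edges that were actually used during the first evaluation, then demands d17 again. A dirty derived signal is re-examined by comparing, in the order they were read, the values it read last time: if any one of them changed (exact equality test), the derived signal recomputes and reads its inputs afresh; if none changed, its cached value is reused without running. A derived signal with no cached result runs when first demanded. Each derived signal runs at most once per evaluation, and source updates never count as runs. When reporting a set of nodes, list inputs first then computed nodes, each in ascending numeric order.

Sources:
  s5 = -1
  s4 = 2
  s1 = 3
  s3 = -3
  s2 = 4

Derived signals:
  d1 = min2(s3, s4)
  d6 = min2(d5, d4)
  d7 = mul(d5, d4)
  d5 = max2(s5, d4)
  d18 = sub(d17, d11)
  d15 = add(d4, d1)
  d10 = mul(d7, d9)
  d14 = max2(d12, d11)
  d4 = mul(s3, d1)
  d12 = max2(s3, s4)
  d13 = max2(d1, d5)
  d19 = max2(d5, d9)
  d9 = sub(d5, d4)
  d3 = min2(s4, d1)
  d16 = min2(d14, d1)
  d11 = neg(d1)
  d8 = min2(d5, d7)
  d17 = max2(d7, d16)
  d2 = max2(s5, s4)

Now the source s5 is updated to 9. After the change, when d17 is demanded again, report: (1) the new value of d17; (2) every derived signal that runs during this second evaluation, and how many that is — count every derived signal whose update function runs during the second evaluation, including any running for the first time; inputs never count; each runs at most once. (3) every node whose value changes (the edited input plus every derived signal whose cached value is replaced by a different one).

New value of d17: 81.
Derived signals that run: d5 — 1 in total.
Values that change: s5.
Key observation: the change is absorbed at d5 — it re-runs but produces the same value, and the output's value is unchanged.

First evaluation (everything demanded from the output):
  d1 = min2(-3, 2) = -3
  d4 = mul(-3, -3) = 9
  d5 = max2(-1, 9) = 9
  d7 = mul(9, 9) = 81
  d11 = neg(-3) = 3
  d12 = max2(-3, 2) = 2
  d14 = max2(2, 3) = 3
  d16 = min2(3, -3) = -3
  d17 = max2(81, -3) = 81

Propagation after the edit:
  d5: runs — s5 -1->9; result 9 (same value as before).
  d7: checked — values it read are unchanged (d5 unchanged, d4 unchanged); reused cached 81 without running.
  d17: checked — values it read are unchanged (d7 unchanged, d16 unchanged); reused cached 81 without running.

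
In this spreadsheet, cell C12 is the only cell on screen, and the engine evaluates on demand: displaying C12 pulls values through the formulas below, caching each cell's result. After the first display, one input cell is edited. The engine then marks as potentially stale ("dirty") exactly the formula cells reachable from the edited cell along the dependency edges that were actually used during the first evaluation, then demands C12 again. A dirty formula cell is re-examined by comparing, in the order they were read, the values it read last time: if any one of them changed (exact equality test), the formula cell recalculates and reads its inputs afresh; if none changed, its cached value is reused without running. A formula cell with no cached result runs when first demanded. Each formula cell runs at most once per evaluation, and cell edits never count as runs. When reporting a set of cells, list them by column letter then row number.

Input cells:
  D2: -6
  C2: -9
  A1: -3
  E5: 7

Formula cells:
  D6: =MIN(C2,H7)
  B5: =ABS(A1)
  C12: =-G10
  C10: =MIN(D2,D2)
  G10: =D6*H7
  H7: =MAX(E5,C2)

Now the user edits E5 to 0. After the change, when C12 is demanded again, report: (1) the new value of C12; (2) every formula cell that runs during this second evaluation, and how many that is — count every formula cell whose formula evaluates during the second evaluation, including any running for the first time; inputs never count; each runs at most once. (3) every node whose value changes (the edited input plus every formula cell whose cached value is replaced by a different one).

Initial pass — values computed on the first demand:
  H7 = MAX(7, -9) = 7
  D6 = MIN(-9, 7) = -9
  G10 = -9 * 7 = -63
  C12 = -(-63) = 63

Second demand — change propagation:
  H7: re-runs because E5 7->0; new result 0.
  D6: re-runs because H7 7->0; new result -9 (unchanged).
  G10: re-runs because H7 7->0; new result 0.
  C12: re-runs because G10 -63->0; new result 0.

C12 now evaluates to 0.
Run set: C12, D6, G10, H7 (4 run).
Changed values: C12, E5, G10, H7.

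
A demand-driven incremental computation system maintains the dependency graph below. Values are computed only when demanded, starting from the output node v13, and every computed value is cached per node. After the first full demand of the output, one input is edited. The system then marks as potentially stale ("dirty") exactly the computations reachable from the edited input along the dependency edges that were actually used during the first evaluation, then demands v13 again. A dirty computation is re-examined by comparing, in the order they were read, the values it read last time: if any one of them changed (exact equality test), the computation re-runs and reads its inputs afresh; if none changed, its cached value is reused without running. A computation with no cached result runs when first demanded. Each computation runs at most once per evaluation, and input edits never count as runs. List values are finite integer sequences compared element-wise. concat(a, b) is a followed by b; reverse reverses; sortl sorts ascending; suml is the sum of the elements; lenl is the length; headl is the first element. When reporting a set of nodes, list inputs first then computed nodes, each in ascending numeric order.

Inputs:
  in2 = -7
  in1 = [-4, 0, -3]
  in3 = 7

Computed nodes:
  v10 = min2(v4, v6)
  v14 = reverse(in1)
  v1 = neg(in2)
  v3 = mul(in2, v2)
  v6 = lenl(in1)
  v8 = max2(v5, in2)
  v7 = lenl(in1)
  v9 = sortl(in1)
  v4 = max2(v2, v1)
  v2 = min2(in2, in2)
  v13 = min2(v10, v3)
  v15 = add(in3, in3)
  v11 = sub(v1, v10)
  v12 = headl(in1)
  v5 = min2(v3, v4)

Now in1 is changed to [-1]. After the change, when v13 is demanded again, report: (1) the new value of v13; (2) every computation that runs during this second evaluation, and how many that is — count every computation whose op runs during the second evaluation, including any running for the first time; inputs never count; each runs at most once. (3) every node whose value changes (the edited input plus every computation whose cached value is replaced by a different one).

New value of v13: 1.
Computations that run: v6, v10, v13 — 3 in total.
Values that change: in1, v6, v10, v13.

First evaluation (everything demanded from the output):
  v1 = neg(-7) = 7
  v2 = min2(-7, -7) = -7
  v3 = mul(-7, -7) = 49
  v4 = max2(-7, 7) = 7
  v6 = lenl([-4, 0, -3]) = 3
  v10 = min2(7, 3) = 3
  v13 = min2(3, 49) = 3

Propagation after the edit:
  v6: runs — in1 [-4, 0, -3]->[-1]; result 1.
  v10: runs — v6 3->1; result 1.
  v13: runs — v10 3->1; result 1.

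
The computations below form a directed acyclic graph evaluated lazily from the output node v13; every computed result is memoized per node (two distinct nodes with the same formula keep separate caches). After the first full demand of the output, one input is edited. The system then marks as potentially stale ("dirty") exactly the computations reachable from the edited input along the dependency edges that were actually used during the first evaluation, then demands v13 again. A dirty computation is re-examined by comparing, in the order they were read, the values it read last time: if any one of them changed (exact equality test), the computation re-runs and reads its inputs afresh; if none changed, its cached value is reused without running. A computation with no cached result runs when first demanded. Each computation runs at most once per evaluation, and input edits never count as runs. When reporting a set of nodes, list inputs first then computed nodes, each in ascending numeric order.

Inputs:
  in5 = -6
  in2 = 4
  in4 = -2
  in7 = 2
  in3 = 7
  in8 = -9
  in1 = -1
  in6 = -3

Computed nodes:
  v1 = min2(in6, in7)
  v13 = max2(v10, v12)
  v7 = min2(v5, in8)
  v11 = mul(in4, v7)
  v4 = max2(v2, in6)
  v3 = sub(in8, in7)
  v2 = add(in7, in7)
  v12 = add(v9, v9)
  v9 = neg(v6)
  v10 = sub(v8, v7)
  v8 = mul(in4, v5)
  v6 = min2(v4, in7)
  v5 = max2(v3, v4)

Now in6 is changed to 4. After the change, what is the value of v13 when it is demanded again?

Demanding v13 again yields 1.
Note the absorption at v4: it re-runs yet its value is the same, leaving the output's value untouched.

First demand of the output computes:
  v2 = add(2, 2) = 4
  v3 = sub(-9, 2) = -11
  v4 = max2(4, -3) = 4
  v5 = max2(-11, 4) = 4
  v6 = min2(4, 2) = 2
  v7 = min2(4, -9) = -9
  v8 = mul(-2, 4) = -8
  v9 = neg(2) = -2
  v10 = sub(-8, -9) = 1
  v12 = add(-2, -2) = -4
  v13 = max2(1, -4) = 1

After the edit, cleaning proceeds:
  v4: a read changed (in6 -3->4) — executes, giving 4 — identical to its old value.
  v5: dirty, but its reads are unchanged (v3 unchanged, v4 unchanged); cached 4 stands.
  v6: dirty, but its reads are unchanged (v4 unchanged, in7 unchanged); cached 2 stands.
  v7: dirty, but its reads are unchanged (v5 unchanged, in8 unchanged); cached -9 stands.
  v8: dirty, but its reads are unchanged (in4 unchanged, v5 unchanged); cached -8 stands.
  v9: dirty, but its reads are unchanged (v6 unchanged); cached -2 stands.
  v10: dirty, but its reads are unchanged (v8 unchanged, v7 unchanged); cached 1 stands.
  v12: dirty, but its reads are unchanged (v9 unchanged, v9 unchanged); cached -4 stands.
  v13: dirty, but its reads are unchanged (v10 unchanged, v12 unchanged); cached 1 stands.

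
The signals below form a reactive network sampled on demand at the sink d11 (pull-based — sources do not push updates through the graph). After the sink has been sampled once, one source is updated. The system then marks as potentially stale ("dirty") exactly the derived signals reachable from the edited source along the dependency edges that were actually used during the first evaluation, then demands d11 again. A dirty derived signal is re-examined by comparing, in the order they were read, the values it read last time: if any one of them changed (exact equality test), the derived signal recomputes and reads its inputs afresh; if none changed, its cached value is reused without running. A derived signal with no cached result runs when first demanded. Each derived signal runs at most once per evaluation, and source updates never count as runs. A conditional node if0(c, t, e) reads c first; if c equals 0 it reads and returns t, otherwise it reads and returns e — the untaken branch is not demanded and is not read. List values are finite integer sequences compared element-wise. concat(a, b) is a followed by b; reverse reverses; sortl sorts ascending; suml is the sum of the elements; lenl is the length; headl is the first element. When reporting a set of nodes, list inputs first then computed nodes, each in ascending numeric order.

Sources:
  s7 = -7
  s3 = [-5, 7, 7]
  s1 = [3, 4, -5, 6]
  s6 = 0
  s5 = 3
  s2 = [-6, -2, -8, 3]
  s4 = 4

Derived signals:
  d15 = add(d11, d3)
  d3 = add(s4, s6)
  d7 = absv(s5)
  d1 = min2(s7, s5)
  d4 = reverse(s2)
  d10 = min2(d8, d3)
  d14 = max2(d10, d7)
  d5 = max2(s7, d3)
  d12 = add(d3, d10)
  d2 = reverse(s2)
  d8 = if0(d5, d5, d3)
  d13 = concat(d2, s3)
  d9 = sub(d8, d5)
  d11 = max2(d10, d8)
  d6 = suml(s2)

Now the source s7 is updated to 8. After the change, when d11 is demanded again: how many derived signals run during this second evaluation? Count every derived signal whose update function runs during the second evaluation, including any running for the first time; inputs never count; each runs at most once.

Run set: d5, d8 (2 run).
The important point: d8 recomputes to an identical value, and the output ends up unchanged.

Initial pass — values computed on the first demand:
  d3 = add(4, 0) = 4
  d5 = max2(-7, 4) = 4
  d8 = if0(d5=4 -> else branch d3) = 4
  d10 = min2(4, 4) = 4
  d11 = max2(4, 4) = 4

Second demand — change propagation:
  d5: re-runs because s7 -7->8; new result 8.
  d8: re-runs because d5 4->8; new result 4 (unchanged).
  d10: re-examined; everything it read last time is the same (d8 unchanged, d3 unchanged) — cache 4 kept, no run.
  d11: re-examined; everything it read last time is the same (d10 unchanged, d8 unchanged) — cache 4 kept, no run.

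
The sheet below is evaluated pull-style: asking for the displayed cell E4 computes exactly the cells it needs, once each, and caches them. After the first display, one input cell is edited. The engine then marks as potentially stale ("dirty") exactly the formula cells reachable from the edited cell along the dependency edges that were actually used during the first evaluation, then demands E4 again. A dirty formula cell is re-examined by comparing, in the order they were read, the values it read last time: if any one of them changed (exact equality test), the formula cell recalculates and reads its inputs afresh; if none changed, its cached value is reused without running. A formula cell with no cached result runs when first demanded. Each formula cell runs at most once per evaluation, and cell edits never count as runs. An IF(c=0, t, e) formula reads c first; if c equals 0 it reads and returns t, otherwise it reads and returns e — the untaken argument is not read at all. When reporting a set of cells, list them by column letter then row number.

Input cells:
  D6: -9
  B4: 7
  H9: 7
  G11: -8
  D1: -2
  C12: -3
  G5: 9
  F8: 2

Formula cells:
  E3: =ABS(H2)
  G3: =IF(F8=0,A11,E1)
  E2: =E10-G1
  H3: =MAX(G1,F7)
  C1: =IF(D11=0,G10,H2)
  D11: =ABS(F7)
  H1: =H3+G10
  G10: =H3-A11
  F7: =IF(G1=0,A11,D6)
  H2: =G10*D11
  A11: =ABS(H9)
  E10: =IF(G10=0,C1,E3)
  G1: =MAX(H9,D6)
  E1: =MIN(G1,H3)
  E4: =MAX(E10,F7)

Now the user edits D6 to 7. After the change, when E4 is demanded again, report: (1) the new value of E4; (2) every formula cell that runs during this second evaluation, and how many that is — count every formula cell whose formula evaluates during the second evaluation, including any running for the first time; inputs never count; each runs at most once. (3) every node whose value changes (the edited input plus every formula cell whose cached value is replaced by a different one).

Demanding E4 again yields 7.
7 formula cells run: C1, D11, E4, F7, G1, H2, H3.
The nodes whose values change: D6, D11, E4, F7.
Note where the cutoff bites: G10 is checked, finds nothing changed, and keeps its cache.

First demand of the output computes:
  A11 = ABS(7) = 7
  G1 = MAX(7, -9) = 7
  F7 = IF(G1=0: G1=7 -> else branch D6) = -9
  D11 = ABS(-9) = 9
  H3 = MAX(7, -9) = 7
  G10 = 7 - 7 = 0
  H2 = 0 * 9 = 0
  C1 = IF(D11=0: D11=9 -> else branch H2) = 0
  E10 = IF(G10=0: G10=0 -> then branch C1) = 0
  E4 = MAX(0, -9) = 0

After the edit, cleaning proceeds:
  G1: a read changed (D6 -9->7) — executes, giving 7 — identical to its old value.
  F7: a read changed (D6 -9->7) — executes, giving 7.
  D11: a read changed (F7 -9->7) — executes, giving 7.
  H3: a read changed (F7 -9->7) — executes, giving 7 — identical to its old value.
  G10: dirty, but its reads are unchanged (H3 unchanged, A11 unchanged); cached 0 stands.
  H2: a read changed (D11 9->7) — executes, giving 0 — identical to its old value.
  C1: a read changed (D11 9->7) — executes, giving 0 — identical to its old value.
  E10: dirty, but its reads are unchanged (G10 unchanged, C1 unchanged); cached 0 stands.
  E4: a read changed (F7 -9->7) — executes, giving 7.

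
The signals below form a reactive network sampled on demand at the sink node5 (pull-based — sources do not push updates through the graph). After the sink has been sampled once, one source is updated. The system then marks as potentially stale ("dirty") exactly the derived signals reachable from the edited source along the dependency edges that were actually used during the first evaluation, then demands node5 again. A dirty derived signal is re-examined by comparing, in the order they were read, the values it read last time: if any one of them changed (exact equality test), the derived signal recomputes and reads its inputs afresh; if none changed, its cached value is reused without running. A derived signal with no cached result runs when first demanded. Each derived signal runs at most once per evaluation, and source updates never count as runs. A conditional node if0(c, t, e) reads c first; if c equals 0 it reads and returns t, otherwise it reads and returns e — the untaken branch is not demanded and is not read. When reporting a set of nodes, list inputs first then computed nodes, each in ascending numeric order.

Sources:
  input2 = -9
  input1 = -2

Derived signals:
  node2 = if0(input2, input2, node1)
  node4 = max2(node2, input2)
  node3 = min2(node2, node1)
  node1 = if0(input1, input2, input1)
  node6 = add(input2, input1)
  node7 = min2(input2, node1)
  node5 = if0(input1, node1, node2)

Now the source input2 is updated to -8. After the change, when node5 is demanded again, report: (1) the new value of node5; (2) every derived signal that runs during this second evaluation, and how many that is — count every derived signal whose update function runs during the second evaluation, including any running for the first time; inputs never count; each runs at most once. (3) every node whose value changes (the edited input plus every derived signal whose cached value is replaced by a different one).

Initial pass — values computed on the first demand:
  node1 = if0(input1=-2 -> else branch input1) = -2
  node2 = if0(input2=-9 -> else branch node1) = -2
  node5 = if0(input1=-2 -> else branch node2) = -2

Second demand — change propagation:
  node2: re-runs because input2 -9->-8; new result -2 (unchanged).
  node5: re-examined; everything it read last time is the same (input1 unchanged, node2 unchanged) — cache -2 kept, no run.

The important point: node2 recomputes to an identical value, and the output ends up unchanged.

node5 now evaluates to -2.
Run set: node2 (1 run).
Changed values: input2.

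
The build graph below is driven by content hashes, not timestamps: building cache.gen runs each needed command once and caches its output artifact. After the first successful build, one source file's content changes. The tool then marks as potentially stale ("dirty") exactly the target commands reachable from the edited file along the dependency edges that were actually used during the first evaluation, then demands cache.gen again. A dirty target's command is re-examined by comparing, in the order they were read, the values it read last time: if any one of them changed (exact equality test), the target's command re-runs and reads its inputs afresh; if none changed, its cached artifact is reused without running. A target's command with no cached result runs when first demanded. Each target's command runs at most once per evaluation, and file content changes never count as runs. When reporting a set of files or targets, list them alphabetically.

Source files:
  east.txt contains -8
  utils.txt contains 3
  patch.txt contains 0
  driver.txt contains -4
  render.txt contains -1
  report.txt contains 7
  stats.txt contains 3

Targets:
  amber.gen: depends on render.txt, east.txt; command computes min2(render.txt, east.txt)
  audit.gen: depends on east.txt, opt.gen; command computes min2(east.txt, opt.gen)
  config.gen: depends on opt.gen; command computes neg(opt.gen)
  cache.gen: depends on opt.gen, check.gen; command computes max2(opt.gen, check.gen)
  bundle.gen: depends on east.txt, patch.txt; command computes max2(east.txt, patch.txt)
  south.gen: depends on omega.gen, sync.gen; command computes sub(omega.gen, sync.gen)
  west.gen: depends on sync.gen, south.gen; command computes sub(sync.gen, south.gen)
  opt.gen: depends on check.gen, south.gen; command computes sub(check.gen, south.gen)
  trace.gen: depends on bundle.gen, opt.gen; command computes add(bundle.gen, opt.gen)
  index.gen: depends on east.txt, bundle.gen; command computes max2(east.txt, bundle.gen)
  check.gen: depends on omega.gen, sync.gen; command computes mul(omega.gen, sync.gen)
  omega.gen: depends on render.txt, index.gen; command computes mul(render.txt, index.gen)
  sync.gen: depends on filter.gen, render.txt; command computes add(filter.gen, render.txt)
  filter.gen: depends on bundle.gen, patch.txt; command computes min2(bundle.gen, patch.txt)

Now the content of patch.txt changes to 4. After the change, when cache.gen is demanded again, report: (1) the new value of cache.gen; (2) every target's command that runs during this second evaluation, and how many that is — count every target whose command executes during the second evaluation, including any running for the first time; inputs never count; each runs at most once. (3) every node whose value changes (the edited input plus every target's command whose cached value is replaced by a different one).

Initial pass — values computed on the first demand:
  bundle.gen = max2(-8, 0) = 0
  filter.gen = min2(0, 0) = 0
  index.gen = max2(-8, 0) = 0
  omega.gen = mul(-1, 0) = 0
  sync.gen = add(0, -1) = -1
  check.gen = mul(0, -1) = 0
  south.gen = sub(0, -1) = 1
  opt.gen = sub(0, 1) = -1
  cache.gen = max2(-1, 0) = 0

Second demand — change propagation:
  bundle.gen: re-runs because patch.txt 0->4; new result 4.
  filter.gen: re-runs because bundle.gen 0->4; patch.txt 0->4; new result 4.
  index.gen: re-runs because bundle.gen 0->4; new result 4.
  omega.gen: re-runs because index.gen 0->4; new result -4.
  sync.gen: re-runs because filter.gen 0->4; new result 3.
  check.gen: re-runs because omega.gen 0->-4; sync.gen -1->3; new result -12.
  south.gen: re-runs because omega.gen 0->-4; sync.gen -1->3; new result -7.
  opt.gen: re-runs because check.gen 0->-12; south.gen 1->-7; new result -5.
  cache.gen: re-runs because opt.gen -1->-5; check.gen 0->-12; new result -5.

cache.gen now evaluates to -5.
Run set: bundle.gen, cache.gen, check.gen, filter.gen, index.gen, omega.gen, opt.gen, south.gen, sync.gen (9 run).
Changed values: bundle.gen, cache.gen, check.gen, filter.gen, index.gen, omega.gen, opt.gen, patch.txt, south.gen, sync.gen.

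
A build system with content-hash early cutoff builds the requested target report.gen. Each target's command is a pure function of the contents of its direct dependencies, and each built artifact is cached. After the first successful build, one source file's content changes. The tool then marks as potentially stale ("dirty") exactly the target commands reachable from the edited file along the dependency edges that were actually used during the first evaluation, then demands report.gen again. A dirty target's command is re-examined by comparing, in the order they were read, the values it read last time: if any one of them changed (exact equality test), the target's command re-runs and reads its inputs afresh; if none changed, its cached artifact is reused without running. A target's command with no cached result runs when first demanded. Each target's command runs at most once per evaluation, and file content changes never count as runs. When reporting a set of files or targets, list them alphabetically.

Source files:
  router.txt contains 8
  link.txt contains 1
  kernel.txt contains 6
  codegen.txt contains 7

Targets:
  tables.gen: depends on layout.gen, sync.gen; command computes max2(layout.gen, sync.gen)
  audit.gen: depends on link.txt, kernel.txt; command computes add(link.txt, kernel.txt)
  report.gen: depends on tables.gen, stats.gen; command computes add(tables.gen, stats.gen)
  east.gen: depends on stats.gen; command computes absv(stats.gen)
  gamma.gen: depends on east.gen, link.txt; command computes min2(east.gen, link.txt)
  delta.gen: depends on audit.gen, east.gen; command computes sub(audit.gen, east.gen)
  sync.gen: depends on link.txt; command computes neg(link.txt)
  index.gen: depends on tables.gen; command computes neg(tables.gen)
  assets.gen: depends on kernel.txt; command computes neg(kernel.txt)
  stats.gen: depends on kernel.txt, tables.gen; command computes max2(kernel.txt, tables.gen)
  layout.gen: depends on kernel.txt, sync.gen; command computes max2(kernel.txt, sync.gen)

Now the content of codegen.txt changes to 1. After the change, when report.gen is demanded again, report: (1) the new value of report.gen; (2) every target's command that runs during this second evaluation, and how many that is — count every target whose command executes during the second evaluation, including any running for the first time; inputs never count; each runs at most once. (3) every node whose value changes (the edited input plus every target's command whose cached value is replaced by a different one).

New value of report.gen: 12.
Target commands that run: none — 0 in total.
Values that change: codegen.txt.
Key observation: codegen.txt is never demanded by the output, so the edit triggers no recomputation at all.

First evaluation (everything demanded from the output):
  sync.gen = neg(1) = -1
  layout.gen = max2(6, -1) = 6
  tables.gen = max2(6, -1) = 6
  stats.gen = max2(6, 6) = 6
  report.gen = add(6, 6) = 12

Propagation after the edit:
  codegen.txt feeds no computation that the output demands — nothing is marked dirty and nothing runs.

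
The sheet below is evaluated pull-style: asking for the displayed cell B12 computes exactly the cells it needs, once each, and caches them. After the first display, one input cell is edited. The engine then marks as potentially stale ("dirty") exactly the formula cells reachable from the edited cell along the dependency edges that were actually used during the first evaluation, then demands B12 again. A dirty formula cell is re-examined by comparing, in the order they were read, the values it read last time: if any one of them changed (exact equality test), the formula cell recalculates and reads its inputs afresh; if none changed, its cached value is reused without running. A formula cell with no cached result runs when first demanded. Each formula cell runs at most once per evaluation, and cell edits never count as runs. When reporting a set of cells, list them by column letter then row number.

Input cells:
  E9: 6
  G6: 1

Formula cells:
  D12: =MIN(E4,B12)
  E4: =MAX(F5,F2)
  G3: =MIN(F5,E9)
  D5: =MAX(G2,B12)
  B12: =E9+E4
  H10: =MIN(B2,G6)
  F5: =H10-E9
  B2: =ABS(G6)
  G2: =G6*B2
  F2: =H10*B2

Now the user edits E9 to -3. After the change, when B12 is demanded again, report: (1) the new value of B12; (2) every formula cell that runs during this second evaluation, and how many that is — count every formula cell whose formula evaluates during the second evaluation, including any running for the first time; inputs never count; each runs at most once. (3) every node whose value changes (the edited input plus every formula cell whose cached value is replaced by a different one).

First demand of the output computes:
  B2 = ABS(1) = 1
  H10 = MIN(1, 1) = 1
  F2 = 1 * 1 = 1
  F5 = 1 - 6 = -5
  E4 = MAX(-5, 1) = 1
  B12 = 6 + 1 = 7

After the edit, cleaning proceeds:
  F5: a read changed (E9 6->-3) — executes, giving 4.
  E4: a read changed (F5 -5->4) — executes, giving 4.
  B12: a read changed (E9 6->-3; E4 1->4) — executes, giving 1.

Demanding B12 again yields 1.
3 formula cells run: B12, E4, F5.
The nodes whose values change: B12, E4, E9, F5.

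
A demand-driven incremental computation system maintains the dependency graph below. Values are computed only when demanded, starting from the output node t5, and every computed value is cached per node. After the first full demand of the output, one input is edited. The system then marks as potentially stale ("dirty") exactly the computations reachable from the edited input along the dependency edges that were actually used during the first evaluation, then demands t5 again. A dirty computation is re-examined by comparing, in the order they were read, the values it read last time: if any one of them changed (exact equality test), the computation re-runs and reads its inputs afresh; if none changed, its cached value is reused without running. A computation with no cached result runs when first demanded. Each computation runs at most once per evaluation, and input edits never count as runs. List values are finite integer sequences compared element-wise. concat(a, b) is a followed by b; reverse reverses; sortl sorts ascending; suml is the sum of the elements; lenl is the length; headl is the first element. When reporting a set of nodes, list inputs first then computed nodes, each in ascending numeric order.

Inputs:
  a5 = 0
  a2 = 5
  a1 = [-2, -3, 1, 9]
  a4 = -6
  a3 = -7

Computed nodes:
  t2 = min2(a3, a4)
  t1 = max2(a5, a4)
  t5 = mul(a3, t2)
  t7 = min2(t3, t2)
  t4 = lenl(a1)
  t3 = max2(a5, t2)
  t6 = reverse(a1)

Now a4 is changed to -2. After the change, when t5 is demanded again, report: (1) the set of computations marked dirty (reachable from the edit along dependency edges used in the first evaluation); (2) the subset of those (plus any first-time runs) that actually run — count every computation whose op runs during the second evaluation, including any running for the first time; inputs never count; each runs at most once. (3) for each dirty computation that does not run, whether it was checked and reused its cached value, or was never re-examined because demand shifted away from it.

Marked dirty: t2, t5.
Computations that run: t2 — 1 in total.
Checked but reused from cache: t5.
Key observation: the change is absorbed at t2 — it re-runs but produces the same value, and the output's value is unchanged.

First evaluation (everything demanded from the output):
  t2 = min2(-7, -6) = -7
  t5 = mul(-7, -7) = 49

Propagation after the edit:
  t2: runs — a4 -6->-2; result -7 (same value as before).
  t5: checked — values it read are unchanged (a3 unchanged, t2 unchanged); reused cached 49 without running.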